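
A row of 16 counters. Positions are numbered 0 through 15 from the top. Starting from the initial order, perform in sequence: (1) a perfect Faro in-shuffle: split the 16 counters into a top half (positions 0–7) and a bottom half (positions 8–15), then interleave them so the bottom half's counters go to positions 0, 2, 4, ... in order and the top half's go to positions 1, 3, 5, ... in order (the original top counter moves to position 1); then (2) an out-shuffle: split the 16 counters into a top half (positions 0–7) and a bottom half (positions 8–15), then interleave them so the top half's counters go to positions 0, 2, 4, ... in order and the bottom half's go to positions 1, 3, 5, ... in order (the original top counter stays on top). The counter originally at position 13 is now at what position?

Track the counter from position 13 forward through each operation:
  after op 1 (in-shuffle): 13 → 10
  after op 2 (out-shuffle): 10 → 5

5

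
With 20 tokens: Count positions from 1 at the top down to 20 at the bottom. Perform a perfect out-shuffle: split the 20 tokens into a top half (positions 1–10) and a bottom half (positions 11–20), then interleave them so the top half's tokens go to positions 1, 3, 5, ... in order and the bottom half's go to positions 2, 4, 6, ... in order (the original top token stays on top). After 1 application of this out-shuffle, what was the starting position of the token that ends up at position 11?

Work backwards from position 11, undoing one out-shuffle at a time:
11 ← 6
So the token now at position 11 started at position 6.

6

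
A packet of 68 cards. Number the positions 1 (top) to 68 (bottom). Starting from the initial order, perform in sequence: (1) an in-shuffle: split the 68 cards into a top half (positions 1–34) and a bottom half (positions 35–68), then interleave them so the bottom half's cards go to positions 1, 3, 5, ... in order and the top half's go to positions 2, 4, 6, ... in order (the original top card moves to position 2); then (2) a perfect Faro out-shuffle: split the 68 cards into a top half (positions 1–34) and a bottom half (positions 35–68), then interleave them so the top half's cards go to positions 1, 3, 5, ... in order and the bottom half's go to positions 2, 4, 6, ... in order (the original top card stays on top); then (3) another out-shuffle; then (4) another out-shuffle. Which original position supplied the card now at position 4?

30

Undo the operations in reverse order, starting from position 4:
  undo op 4 (out-shuffle, from bottom half): 4 ← 36
  undo op 3 (out-shuffle, from bottom half): 36 ← 52
  undo op 2 (out-shuffle, from bottom half): 52 ← 60
  undo op 1 (in-shuffle, from top half): 60 ← 30
So the card at position 4 came from original position 30.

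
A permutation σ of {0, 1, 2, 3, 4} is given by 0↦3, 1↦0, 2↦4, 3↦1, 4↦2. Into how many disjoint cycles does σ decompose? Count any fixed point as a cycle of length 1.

Cycle decomposition: (0 3 1) (2 4).
2 cycles.

2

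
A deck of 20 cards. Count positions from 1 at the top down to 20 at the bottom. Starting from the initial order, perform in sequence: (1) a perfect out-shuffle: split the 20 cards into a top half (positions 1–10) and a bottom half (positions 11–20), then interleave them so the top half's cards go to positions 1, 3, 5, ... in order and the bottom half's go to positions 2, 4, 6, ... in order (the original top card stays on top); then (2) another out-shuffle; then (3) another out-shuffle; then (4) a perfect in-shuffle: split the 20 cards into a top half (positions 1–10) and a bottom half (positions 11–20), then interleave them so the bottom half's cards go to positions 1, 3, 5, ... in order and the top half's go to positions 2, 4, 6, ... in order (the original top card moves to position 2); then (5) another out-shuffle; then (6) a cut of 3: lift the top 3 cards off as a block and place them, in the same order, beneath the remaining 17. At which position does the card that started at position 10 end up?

Track the card from position 10 forward through each operation:
  after op 1 (out-shuffle): 10 → 19
  after op 2 (out-shuffle): 19 → 18
  after op 3 (out-shuffle): 18 → 16
  after op 4 (in-shuffle): 16 → 11
  after op 5 (out-shuffle): 11 → 2
  after op 6 (cut 3): 2 → 19

19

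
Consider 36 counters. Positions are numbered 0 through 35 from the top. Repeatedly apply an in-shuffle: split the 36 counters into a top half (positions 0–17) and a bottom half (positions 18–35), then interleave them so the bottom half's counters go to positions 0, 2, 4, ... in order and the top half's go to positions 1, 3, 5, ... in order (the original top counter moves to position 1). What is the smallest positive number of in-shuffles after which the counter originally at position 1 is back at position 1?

36

Follow position 1 under repeated in-shuffles:
1 → 3 → 7 → 15 → 31 → 26 → 16 → 33 → ... → 1 (length 36)
It first returns after 36 in-shuffles.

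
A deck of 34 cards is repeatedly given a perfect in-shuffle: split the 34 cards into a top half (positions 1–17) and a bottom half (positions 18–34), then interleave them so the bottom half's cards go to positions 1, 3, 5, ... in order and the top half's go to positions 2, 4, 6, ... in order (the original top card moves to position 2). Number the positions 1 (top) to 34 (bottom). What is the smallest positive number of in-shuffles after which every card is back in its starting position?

The in-shuffle permutes the 34 positions with cycle lengths [3, 3, 4, 12, 12].
Every card is home exactly when every cycle has completed a whole number of laps, i.e. after lcm(3, 4, 12) = 12 in-shuffles.

12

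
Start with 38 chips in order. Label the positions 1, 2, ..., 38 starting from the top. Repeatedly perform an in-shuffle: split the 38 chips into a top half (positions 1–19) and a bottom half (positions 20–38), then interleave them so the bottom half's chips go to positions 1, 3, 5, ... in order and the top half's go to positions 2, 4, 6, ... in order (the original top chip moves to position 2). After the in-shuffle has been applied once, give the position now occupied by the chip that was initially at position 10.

20

Track the chip's position through each in-shuffle:
10 → 20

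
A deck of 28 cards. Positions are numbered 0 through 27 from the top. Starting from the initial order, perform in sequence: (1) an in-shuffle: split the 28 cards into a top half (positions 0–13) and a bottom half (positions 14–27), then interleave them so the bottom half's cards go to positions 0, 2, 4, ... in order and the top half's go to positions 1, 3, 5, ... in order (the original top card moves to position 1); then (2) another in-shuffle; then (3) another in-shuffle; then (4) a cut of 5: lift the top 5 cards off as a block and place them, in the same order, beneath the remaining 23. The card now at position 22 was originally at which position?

Undo the operations in reverse order, starting from position 22:
  undo op 4 (cut 5): 22 ← 27
  undo op 3 (in-shuffle, from top half): 27 ← 13
  undo op 2 (in-shuffle, from top half): 13 ← 6
  undo op 1 (in-shuffle, from bottom half): 6 ← 17
So the card at position 22 came from original position 17.

17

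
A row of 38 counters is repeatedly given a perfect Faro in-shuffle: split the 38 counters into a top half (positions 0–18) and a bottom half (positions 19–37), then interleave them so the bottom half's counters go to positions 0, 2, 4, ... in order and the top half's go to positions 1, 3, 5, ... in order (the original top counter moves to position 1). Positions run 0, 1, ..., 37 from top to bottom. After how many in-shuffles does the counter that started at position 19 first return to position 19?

12

Follow position 19 under repeated in-shuffles:
19 → 0 → 1 → 3 → 7 → 15 → 31 → 24 → 10 → 21 → 4 → 9 → 19
It first returns after 12 in-shuffles.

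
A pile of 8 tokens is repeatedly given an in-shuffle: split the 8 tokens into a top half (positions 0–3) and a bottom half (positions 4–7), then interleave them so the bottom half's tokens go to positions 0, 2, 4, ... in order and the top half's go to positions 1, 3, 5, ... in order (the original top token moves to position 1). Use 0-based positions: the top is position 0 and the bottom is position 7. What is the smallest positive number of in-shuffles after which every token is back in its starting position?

6

The in-shuffle permutes the 8 positions with cycle lengths [2, 6].
Every token is home exactly when every cycle has completed a whole number of laps, i.e. after lcm(2, 6) = 6 in-shuffles.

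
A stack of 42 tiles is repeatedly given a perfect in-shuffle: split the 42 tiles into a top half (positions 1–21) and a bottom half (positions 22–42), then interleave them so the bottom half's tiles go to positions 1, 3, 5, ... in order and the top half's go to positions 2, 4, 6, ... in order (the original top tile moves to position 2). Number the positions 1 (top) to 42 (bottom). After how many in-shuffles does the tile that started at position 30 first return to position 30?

14

Follow position 30 under repeated in-shuffles:
30 → 17 → 34 → 25 → 7 → 14 → 28 → 13 → 26 → 9 → 18 → 36 → 29 → 15 → 30
It first returns after 14 in-shuffles.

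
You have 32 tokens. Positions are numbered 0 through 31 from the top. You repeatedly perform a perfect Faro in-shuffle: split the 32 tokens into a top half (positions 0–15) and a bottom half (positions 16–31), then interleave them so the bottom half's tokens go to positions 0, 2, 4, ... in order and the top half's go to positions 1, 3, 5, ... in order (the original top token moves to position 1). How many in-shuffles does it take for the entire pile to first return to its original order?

The in-shuffle permutes the 32 positions with cycle lengths [2, 10, 10, 10].
Every token is home exactly when every cycle has completed a whole number of laps, i.e. after lcm(2, 10) = 10 in-shuffles.

10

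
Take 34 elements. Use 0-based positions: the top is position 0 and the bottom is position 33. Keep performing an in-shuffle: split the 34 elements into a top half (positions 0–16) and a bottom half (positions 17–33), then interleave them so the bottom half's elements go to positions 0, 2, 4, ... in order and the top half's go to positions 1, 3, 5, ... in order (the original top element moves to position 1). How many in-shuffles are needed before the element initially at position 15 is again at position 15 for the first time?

Follow position 15 under repeated in-shuffles:
15 → 31 → 28 → 22 → 10 → 21 → 8 → 17 → 0 → 1 → 3 → 7 → 15
It first returns after 12 in-shuffles.

12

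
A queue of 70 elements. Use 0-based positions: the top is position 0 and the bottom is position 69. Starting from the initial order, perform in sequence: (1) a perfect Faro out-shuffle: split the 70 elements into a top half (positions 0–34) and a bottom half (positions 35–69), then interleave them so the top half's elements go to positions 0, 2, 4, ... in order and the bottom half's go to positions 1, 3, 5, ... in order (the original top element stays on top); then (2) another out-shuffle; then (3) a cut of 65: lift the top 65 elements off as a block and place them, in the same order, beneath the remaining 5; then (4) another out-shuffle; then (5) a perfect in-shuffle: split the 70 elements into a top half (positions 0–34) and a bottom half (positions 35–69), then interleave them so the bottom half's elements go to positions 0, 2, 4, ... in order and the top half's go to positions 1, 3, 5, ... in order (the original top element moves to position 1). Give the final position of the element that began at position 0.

Track the element from position 0 forward through each operation:
  after op 1 (out-shuffle): 0 → 0
  after op 2 (out-shuffle): 0 → 0
  after op 3 (cut 65): 0 → 5
  after op 4 (out-shuffle): 5 → 10
  after op 5 (in-shuffle): 10 → 21

21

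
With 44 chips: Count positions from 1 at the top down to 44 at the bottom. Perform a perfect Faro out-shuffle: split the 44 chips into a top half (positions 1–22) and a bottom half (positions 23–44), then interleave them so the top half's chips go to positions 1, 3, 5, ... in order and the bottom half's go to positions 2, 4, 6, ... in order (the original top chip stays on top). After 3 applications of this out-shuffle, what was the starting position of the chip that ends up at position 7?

Work backwards from position 7, undoing one out-shuffle at a time:
7 ← 4 ← 24 ← 34
So the chip now at position 7 started at position 34.

34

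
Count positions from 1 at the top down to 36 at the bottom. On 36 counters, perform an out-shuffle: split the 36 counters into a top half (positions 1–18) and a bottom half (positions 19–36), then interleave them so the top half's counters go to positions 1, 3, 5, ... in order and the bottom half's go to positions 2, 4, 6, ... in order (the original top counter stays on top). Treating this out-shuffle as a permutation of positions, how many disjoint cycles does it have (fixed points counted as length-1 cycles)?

7

Trace each unvisited position around until it returns:
(1) (2 3 5 9 17 33 ... len 12) (4 7 13 25 14 27 ... len 12) (6 11 21) (8 15 29 22) (16 31 26) (36)
7 cycles in total.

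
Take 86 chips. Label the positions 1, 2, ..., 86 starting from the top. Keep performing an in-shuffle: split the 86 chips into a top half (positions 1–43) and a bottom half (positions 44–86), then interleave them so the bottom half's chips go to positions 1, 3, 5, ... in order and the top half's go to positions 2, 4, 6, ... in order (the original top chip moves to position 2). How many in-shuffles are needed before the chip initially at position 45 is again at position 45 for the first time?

Follow position 45 under repeated in-shuffles:
45 → 3 → 6 → 12 → 24 → 48 → 9 → 18 → ... → 45 (length 28)
It first returns after 28 in-shuffles.

28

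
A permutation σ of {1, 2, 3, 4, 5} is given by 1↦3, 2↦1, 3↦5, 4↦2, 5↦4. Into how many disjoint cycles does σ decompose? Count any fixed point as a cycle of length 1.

Cycle decomposition: (1 3 5 4 2).
1 cycle.

1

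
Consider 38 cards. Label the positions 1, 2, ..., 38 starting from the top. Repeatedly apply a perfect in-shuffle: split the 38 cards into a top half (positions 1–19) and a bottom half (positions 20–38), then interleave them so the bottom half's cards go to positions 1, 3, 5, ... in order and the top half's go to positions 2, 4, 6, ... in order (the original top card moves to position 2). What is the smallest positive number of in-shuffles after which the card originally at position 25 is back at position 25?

Follow position 25 under repeated in-shuffles:
25 → 11 → 22 → 5 → 10 → 20 → 1 → 2 → 4 → 8 → 16 → 32 → 25
It first returns after 12 in-shuffles.

12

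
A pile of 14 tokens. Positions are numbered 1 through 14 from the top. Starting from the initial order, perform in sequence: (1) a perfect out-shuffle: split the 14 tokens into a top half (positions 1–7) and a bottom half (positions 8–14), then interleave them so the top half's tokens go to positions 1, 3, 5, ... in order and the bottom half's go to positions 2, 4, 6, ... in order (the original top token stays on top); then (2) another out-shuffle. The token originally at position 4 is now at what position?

13

Track the token from position 4 forward through each operation:
  after op 1 (out-shuffle): 4 → 7
  after op 2 (out-shuffle): 7 → 13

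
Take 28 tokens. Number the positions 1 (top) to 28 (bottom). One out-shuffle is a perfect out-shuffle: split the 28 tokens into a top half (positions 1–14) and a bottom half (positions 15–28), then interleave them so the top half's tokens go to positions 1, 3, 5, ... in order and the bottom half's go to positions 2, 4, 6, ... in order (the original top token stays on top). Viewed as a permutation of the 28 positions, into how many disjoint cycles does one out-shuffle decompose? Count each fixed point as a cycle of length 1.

Trace each unvisited position around until it returns:
(1) (2 3 5 9 17 6 ... len 18) (4 7 13 25 22 16) (10 19) (28)
5 cycles in total.

5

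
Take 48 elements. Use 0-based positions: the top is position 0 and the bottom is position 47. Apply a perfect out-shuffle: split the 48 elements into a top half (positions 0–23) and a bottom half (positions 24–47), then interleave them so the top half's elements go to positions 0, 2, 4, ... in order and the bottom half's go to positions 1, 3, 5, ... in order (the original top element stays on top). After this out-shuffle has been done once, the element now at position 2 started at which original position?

1

Work backwards from position 2, undoing one out-shuffle at a time:
2 ← 1
So the element now at position 2 started at position 1.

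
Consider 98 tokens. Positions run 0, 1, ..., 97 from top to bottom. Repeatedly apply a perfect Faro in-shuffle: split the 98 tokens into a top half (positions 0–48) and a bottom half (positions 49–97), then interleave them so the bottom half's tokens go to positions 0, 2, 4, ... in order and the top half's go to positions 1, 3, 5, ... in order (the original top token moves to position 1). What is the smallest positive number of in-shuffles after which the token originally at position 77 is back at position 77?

10

Follow position 77 under repeated in-shuffles:
77 → 56 → 14 → 29 → 59 → 20 → 41 → 83 → 68 → 38 → 77
It first returns after 10 in-shuffles.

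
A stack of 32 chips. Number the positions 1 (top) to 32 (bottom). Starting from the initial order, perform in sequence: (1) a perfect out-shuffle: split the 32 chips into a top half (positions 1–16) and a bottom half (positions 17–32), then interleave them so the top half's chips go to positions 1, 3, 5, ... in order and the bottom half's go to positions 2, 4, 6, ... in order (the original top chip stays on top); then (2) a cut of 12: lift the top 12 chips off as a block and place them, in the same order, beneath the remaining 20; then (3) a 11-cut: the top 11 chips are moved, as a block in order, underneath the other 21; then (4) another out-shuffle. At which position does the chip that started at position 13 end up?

3

Track the chip from position 13 forward through each operation:
  after op 1 (out-shuffle): 13 → 25
  after op 2 (cut 12): 25 → 13
  after op 3 (cut 11): 13 → 2
  after op 4 (out-shuffle): 2 → 3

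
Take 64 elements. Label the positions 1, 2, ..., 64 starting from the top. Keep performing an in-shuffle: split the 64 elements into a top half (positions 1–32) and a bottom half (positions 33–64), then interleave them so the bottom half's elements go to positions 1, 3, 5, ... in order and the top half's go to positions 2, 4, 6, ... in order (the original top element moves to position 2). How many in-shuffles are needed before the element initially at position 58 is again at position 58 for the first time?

Follow position 58 under repeated in-shuffles:
58 → 51 → 37 → 9 → 18 → 36 → 7 → 14 → 28 → 56 → 47 → 29 → 58
It first returns after 12 in-shuffles.

12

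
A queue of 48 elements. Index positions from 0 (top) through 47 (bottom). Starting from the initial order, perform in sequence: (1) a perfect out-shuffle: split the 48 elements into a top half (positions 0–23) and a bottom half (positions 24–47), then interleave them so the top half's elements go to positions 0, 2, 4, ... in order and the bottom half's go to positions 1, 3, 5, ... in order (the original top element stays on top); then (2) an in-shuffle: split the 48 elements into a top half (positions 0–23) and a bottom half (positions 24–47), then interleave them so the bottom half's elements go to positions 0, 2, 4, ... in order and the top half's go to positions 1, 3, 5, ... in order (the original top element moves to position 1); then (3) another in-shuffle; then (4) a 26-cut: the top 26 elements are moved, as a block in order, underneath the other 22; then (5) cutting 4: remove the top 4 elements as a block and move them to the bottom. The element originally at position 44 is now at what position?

38

Track the element from position 44 forward through each operation:
  after op 1 (out-shuffle): 44 → 41
  after op 2 (in-shuffle): 41 → 34
  after op 3 (in-shuffle): 34 → 20
  after op 4 (cut 26): 20 → 42
  after op 5 (cut 4): 42 → 38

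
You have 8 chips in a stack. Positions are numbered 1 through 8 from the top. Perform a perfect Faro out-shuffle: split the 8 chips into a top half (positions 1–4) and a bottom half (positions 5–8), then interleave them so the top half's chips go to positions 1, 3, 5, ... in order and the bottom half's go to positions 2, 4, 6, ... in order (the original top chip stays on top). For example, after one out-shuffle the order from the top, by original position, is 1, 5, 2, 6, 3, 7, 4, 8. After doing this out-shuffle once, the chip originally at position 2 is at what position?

3

Track the chip's position through each out-shuffle:
2 → 3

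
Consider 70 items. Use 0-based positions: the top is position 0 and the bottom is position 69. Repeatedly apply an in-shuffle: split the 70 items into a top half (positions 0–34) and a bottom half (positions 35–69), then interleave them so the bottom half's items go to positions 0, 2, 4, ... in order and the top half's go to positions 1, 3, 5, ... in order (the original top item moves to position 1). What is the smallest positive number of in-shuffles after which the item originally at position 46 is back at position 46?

Follow position 46 under repeated in-shuffles:
46 → 22 → 45 → 20 → 41 → 12 → 25 → 51 → ... → 46 (length 35)
It first returns after 35 in-shuffles.

35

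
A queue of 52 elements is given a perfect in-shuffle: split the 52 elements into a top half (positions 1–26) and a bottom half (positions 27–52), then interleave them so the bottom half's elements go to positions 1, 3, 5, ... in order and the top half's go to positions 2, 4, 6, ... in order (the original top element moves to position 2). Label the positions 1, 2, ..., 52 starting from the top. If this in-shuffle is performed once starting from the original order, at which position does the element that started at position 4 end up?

Track the element's position through each in-shuffle:
4 → 8

8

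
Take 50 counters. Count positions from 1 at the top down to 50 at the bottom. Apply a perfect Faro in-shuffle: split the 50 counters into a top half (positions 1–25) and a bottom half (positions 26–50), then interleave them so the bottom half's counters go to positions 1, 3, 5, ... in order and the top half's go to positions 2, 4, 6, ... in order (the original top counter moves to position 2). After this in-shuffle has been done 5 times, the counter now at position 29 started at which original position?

28

Work backwards from position 29, undoing one in-shuffle at a time:
29 ← 40 ← 20 ← 10 ← 5 ← 28
So the counter now at position 29 started at position 28.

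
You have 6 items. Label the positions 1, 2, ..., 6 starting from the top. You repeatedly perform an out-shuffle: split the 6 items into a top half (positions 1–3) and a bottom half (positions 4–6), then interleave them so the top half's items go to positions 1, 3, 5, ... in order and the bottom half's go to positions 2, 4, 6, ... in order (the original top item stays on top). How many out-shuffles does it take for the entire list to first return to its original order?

The out-shuffle permutes the 6 positions with cycle lengths [1, 1, 4].
Every item is home exactly when every cycle has completed a whole number of laps, i.e. after lcm(1, 4) = 4 out-shuffles.

4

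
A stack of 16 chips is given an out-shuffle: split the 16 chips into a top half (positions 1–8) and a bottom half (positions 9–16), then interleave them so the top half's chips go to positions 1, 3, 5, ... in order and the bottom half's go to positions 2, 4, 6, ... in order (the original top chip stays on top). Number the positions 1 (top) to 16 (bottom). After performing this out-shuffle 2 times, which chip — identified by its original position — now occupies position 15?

12

Work backwards from position 15, undoing one out-shuffle at a time:
15 ← 8 ← 12
So the chip now at position 15 started at position 12.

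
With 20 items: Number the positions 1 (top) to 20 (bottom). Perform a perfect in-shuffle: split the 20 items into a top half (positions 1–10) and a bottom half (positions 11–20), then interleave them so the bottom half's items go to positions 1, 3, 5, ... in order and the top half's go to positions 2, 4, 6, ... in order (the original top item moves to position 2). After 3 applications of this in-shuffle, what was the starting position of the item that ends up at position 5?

19

Work backwards from position 5, undoing one in-shuffle at a time:
5 ← 13 ← 17 ← 19
So the item now at position 5 started at position 19.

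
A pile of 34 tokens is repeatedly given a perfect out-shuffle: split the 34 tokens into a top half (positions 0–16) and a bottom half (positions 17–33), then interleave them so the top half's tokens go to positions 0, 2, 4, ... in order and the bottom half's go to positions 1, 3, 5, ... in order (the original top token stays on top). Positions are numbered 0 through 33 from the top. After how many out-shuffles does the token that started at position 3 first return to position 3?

10

Follow position 3 under repeated out-shuffles:
3 → 6 → 12 → 24 → 15 → 30 → 27 → 21 → 9 → 18 → 3
It first returns after 10 out-shuffles.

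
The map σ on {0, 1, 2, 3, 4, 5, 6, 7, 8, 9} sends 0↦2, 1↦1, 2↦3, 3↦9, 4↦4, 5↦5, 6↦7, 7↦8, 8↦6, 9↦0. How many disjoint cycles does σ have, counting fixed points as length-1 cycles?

5

Cycle decomposition: (0 2 3 9) (1) (4) (5) (6 7 8).
5 cycles.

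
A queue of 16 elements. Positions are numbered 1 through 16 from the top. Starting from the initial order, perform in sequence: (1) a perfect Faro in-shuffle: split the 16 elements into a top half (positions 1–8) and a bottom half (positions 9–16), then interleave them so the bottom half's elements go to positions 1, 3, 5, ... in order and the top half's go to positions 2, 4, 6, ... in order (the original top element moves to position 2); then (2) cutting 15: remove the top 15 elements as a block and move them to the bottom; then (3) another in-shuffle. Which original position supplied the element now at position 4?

Undo the operations in reverse order, starting from position 4:
  undo op 3 (in-shuffle, from top half): 4 ← 2
  undo op 2 (cut 15): 2 ← 1
  undo op 1 (in-shuffle, from bottom half): 1 ← 9
So the element at position 4 came from original position 9.

9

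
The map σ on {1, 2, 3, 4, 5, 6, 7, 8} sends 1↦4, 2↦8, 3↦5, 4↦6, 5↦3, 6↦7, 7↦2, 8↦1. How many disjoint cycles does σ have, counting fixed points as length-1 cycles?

2

Cycle decomposition: (1 4 6 7 2 8) (3 5).
2 cycles.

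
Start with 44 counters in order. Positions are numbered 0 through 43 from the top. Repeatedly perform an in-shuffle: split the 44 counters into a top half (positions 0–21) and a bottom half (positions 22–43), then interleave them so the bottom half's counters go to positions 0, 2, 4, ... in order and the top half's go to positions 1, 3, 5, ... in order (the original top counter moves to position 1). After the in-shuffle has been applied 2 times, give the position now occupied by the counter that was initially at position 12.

Track the counter's position through each in-shuffle:
12 → 25 → 6

6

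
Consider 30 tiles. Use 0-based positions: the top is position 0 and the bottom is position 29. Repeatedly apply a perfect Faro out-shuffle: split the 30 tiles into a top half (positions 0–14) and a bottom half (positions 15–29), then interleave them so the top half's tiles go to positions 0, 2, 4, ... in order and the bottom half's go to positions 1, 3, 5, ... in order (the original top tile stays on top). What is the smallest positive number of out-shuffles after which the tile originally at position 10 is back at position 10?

28

Follow position 10 under repeated out-shuffles:
10 → 20 → 11 → 22 → 15 → 1 → 2 → 4 → ... → 10 (length 28)
It first returns after 28 out-shuffles.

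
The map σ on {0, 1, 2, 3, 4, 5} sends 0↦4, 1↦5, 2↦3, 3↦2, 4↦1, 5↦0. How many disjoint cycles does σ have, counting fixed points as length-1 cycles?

Cycle decomposition: (0 4 1 5) (2 3).
2 cycles.

2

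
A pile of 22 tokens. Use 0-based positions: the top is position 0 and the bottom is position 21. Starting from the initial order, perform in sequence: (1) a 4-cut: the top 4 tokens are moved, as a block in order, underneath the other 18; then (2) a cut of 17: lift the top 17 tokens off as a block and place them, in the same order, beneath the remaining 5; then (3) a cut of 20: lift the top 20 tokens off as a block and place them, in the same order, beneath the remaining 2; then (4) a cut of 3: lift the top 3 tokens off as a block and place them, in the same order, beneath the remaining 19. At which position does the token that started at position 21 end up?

Track the token from position 21 forward through each operation:
  after op 1 (cut 4): 21 → 17
  after op 2 (cut 17): 17 → 0
  after op 3 (cut 20): 0 → 2
  after op 4 (cut 3): 2 → 21

21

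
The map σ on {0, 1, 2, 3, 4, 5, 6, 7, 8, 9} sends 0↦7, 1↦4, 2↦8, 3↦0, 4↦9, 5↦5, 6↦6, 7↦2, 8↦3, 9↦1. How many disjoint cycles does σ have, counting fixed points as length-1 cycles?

4

Cycle decomposition: (0 7 2 8 3) (1 4 9) (5) (6).
4 cycles.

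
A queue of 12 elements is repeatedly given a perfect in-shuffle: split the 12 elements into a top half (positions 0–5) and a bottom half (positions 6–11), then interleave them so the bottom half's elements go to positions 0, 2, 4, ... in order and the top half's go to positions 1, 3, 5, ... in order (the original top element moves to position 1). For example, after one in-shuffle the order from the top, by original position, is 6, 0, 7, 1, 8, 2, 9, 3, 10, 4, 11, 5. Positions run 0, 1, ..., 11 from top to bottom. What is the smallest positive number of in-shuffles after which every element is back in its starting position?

The in-shuffle permutes the 12 positions with cycle lengths [12].
Every element is home exactly when every cycle has completed a whole number of laps, i.e. after lcm(12) = 12 in-shuffles.

12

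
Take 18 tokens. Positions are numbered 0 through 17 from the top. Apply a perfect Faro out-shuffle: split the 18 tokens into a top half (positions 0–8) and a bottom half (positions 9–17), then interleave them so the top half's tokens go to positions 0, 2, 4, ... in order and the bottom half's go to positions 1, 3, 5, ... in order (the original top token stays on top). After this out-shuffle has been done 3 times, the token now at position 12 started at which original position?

10

Work backwards from position 12, undoing one out-shuffle at a time:
12 ← 6 ← 3 ← 10
So the token now at position 12 started at position 10.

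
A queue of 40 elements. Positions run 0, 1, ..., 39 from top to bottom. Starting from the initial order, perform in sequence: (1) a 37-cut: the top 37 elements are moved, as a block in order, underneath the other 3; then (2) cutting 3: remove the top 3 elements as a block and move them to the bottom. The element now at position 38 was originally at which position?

38

Undo the operations in reverse order, starting from position 38:
  undo op 2 (cut 3): 38 ← 1
  undo op 1 (cut 37): 1 ← 38
So the element at position 38 came from original position 38.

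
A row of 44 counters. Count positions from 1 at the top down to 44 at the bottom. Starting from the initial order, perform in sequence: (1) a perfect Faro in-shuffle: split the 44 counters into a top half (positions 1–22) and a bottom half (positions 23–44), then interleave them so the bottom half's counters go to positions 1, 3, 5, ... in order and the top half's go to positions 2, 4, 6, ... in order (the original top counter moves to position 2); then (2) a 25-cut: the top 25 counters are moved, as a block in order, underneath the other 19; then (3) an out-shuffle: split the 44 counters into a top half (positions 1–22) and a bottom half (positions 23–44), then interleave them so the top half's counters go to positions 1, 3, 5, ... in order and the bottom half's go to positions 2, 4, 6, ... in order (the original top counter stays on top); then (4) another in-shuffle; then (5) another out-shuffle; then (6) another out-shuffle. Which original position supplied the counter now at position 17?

Undo the operations in reverse order, starting from position 17:
  undo op 6 (out-shuffle, from top half): 17 ← 9
  undo op 5 (out-shuffle, from top half): 9 ← 5
  undo op 4 (in-shuffle, from bottom half): 5 ← 25
  undo op 3 (out-shuffle, from top half): 25 ← 13
  undo op 2 (cut 25): 13 ← 38
  undo op 1 (in-shuffle, from top half): 38 ← 19
So the counter at position 17 came from original position 19.

19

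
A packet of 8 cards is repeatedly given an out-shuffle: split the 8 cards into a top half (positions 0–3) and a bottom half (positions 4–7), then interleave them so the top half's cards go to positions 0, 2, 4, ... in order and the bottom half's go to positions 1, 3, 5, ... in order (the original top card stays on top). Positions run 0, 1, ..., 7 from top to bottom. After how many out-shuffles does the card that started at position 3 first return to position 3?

Follow position 3 under repeated out-shuffles:
3 → 6 → 5 → 3
It first returns after 3 out-shuffles.

3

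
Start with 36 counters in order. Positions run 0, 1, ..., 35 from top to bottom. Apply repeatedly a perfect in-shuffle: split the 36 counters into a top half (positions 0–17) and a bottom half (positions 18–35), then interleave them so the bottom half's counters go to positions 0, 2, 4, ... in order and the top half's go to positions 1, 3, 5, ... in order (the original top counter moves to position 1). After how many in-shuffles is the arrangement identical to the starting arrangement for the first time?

36

The in-shuffle permutes the 36 positions with cycle lengths [36].
Every counter is home exactly when every cycle has completed a whole number of laps, i.e. after lcm(36) = 36 in-shuffles.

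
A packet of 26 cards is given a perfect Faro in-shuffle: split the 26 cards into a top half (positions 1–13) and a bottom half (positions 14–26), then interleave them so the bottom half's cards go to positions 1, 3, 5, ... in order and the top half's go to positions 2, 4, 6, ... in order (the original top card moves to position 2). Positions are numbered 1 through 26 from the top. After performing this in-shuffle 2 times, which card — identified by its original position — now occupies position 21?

12

Work backwards from position 21, undoing one in-shuffle at a time:
21 ← 24 ← 12
So the card now at position 21 started at position 12.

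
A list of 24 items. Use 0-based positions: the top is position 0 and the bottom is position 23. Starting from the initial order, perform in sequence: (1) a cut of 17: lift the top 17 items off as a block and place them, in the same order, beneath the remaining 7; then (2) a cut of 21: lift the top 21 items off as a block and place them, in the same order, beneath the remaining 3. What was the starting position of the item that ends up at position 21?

11

Undo the operations in reverse order, starting from position 21:
  undo op 2 (cut 21): 21 ← 18
  undo op 1 (cut 17): 18 ← 11
So the item at position 21 came from original position 11.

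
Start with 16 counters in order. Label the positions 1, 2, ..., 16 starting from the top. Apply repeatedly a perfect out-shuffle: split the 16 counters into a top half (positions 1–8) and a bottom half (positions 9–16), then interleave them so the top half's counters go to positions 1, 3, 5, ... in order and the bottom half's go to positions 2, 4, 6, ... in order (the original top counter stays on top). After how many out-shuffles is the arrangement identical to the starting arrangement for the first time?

The out-shuffle permutes the 16 positions with cycle lengths [1, 1, 2, 4, 4, 4].
Every counter is home exactly when every cycle has completed a whole number of laps, i.e. after lcm(1, 2, 4) = 4 out-shuffles.

4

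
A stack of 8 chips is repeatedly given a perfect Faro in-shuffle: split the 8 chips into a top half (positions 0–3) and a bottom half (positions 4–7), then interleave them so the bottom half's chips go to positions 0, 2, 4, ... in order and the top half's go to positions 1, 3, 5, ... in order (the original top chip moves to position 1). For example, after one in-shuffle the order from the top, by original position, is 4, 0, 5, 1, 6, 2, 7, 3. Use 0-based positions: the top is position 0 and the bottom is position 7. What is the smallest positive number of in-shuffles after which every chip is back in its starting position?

The in-shuffle permutes the 8 positions with cycle lengths [2, 6].
Every chip is home exactly when every cycle has completed a whole number of laps, i.e. after lcm(2, 6) = 6 in-shuffles.

6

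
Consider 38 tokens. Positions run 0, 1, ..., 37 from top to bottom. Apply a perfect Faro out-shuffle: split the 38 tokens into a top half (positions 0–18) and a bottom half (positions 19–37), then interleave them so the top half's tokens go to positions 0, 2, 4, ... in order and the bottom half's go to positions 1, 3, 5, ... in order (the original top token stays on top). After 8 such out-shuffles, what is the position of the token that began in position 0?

Position 0 is a fixed point of every out-shuffle, so the token never moves.

0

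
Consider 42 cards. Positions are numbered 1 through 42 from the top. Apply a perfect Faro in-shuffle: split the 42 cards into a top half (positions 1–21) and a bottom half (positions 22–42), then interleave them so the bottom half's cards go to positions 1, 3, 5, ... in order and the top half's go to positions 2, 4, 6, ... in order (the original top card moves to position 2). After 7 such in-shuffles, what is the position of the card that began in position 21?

22

Track the card's position through each in-shuffle:
21 → 42 → 41 → 39 → 35 → 27 → 11 → 22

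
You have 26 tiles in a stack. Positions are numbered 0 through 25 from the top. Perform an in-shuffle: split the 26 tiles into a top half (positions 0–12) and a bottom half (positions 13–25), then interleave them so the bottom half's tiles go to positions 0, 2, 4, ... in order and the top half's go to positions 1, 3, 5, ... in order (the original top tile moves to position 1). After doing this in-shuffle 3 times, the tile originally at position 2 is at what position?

Track the tile's position through each in-shuffle:
2 → 5 → 11 → 23

23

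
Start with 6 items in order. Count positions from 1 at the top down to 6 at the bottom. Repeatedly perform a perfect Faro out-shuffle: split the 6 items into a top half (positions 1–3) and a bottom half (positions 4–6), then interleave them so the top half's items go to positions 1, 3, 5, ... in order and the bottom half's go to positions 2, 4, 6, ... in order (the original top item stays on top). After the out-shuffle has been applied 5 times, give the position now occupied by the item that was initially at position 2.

3

Track the item's position through each out-shuffle:
2 → 3 → 5 → 4 → 2 → 3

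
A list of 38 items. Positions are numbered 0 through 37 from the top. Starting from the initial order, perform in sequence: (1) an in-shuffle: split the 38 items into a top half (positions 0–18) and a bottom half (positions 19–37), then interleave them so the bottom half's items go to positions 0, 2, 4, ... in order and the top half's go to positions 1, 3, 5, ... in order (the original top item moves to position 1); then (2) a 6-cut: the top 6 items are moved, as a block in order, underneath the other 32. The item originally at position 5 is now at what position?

Track the item from position 5 forward through each operation:
  after op 1 (in-shuffle): 5 → 11
  after op 2 (cut 6): 11 → 5

5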